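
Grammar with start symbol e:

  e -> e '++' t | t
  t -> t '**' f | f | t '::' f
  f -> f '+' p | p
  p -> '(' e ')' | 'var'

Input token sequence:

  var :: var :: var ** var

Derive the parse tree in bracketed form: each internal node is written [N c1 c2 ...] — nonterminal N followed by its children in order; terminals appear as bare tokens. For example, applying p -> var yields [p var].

[e [t [t [t [t [f [p var]]] :: [f [p var]]] :: [f [p var]]] ** [f [p var]]]]

e
t
t ** f
t :: f ** f
t :: f :: f ** f
f :: f :: f ** f
p :: f :: f ** f
var :: f :: f ** f
var :: p :: f ** f
var :: var :: f ** f
var :: var :: p ** f
var :: var :: var ** f
var :: var :: var ** p
var :: var :: var ** var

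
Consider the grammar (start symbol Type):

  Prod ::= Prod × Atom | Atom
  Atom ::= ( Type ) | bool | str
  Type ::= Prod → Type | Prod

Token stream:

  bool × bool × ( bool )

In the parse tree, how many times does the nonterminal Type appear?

[Type [Prod [Prod [Prod [Atom bool]] × [Atom bool]] × [Atom ( [Type [Prod [Atom bool]]] )]]]

2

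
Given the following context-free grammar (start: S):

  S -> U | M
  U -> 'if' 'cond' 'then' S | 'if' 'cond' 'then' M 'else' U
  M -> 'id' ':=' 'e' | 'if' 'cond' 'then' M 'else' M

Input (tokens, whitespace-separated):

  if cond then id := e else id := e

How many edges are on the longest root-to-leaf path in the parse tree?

3

[S [M if cond then [M id := e] else [M id := e]]]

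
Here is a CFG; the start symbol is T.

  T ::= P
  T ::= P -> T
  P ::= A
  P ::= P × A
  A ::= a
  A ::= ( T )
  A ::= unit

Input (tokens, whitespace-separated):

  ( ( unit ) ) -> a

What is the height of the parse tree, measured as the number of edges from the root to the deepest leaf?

[T [P [A ( [T [P [A ( [T [P [A unit]]] )]]] )]] -> [T [P [A a]]]]

9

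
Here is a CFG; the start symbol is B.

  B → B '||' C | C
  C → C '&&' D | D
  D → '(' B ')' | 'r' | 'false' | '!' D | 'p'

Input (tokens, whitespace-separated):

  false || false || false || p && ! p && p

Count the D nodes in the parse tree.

7

[B [B [B [B [C [D false]]] || [C [D false]]] || [C [D false]]] || [C [C [C [D p]] && [D ! [D p]]] && [D p]]]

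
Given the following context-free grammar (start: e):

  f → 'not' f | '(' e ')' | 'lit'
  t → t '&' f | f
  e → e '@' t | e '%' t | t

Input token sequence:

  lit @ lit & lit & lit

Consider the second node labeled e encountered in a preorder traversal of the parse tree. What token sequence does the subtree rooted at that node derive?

lit

[e [e [t [f lit]]] @ [t [t [t [f lit]] & [f lit]] & [f lit]]]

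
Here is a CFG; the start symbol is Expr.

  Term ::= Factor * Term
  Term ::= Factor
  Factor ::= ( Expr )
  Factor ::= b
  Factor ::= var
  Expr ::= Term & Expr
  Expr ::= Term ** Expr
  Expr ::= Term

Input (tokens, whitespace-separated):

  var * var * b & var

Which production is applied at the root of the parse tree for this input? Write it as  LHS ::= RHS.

[Expr [Term [Factor var] * [Term [Factor var] * [Term [Factor b]]]] & [Expr [Term [Factor var]]]]

Expr ::= Term & Expr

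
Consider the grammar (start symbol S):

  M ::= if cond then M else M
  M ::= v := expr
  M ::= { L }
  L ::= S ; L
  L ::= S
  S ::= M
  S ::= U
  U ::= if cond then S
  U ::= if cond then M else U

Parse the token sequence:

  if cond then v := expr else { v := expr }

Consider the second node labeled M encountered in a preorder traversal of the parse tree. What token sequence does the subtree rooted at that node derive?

[S [M if cond then [M v := expr] else [M { [L [S [M v := expr]]] }]]]

v := expr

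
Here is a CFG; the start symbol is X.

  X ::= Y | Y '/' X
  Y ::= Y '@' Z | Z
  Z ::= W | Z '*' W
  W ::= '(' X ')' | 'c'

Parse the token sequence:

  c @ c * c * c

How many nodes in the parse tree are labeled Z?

[X [Y [Y [Z [W c]]] @ [Z [Z [Z [W c]] * [W c]] * [W c]]]]

4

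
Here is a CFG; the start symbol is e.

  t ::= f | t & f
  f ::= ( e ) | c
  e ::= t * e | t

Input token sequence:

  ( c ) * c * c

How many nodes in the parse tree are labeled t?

4

[e [t [f ( [e [t [f c]]] )]] * [e [t [f c]] * [e [t [f c]]]]]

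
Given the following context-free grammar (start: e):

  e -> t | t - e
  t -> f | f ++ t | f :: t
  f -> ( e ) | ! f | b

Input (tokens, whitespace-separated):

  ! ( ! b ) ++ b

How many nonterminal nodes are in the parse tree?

10

[e [t [f ! [f ( [e [t [f ! [f b]]]] )]] ++ [t [f b]]]]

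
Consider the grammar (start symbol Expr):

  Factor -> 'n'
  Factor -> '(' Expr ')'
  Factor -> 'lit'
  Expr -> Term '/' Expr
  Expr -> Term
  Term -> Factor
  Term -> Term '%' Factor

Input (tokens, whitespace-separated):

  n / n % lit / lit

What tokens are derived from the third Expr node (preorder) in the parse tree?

lit

[Expr [Term [Factor n]] / [Expr [Term [Term [Factor n]] % [Factor lit]] / [Expr [Term [Factor lit]]]]]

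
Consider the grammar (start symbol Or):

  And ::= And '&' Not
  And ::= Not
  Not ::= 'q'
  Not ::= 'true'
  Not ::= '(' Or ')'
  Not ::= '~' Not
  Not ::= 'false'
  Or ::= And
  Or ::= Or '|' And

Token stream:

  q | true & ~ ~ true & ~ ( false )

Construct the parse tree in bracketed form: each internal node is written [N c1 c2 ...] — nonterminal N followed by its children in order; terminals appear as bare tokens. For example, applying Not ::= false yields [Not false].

Or
Or | And
And | And
Not | And
q | And
q | And & Not
q | And & Not & Not
q | Not & Not & Not
q | true & Not & Not
q | true & ~ Not & Not
q | true & ~ ~ Not & Not
q | true & ~ ~ true & Not
q | true & ~ ~ true & ~ Not
q | true & ~ ~ true & ~ ( Or )
q | true & ~ ~ true & ~ ( And )
q | true & ~ ~ true & ~ ( Not )
q | true & ~ ~ true & ~ ( false )

[Or [Or [And [Not q]]] | [And [And [And [Not true]] & [Not ~ [Not ~ [Not true]]]] & [Not ~ [Not ( [Or [And [Not false]]] )]]]]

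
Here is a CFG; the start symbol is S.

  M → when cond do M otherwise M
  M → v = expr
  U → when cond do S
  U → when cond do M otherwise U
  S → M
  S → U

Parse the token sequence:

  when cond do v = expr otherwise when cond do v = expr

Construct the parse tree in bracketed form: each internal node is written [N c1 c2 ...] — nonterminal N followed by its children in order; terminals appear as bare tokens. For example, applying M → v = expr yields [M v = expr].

S
U
when cond do M otherwise U
when cond do v = expr otherwise U
when cond do v = expr otherwise when cond do S
when cond do v = expr otherwise when cond do M
when cond do v = expr otherwise when cond do v = expr

[S [U when cond do [M v = expr] otherwise [U when cond do [S [M v = expr]]]]]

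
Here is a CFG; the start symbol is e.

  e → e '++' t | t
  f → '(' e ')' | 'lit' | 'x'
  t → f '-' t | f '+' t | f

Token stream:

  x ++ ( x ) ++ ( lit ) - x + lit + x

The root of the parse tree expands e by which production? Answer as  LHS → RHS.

[e [e [e [t [f x]]] ++ [t [f ( [e [t [f x]]] )]]] ++ [t [f ( [e [t [f lit]]] )] - [t [f x] + [t [f lit] + [t [f x]]]]]]

e → e '++' t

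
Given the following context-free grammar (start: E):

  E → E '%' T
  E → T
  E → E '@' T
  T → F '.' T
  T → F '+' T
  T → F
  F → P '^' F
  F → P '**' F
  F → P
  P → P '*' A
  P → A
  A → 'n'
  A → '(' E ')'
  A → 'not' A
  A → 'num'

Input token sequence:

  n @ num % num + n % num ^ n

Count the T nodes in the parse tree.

5

[E [E [E [E [T [F [P [A n]]]]] @ [T [F [P [A num]]]]] % [T [F [P [A num]]] + [T [F [P [A n]]]]]] % [T [F [P [A num]] ^ [F [P [A n]]]]]]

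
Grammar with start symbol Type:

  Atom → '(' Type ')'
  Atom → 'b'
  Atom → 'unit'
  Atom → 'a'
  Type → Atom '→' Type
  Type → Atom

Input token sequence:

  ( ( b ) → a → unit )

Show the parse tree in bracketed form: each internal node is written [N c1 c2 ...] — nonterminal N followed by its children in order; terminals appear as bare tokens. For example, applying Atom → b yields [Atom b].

Type
Atom
( Type )
( Atom → Type )
( ( Type ) → Type )
( ( Atom ) → Type )
( ( b ) → Type )
( ( b ) → Atom → Type )
( ( b ) → a → Type )
( ( b ) → a → Atom )
( ( b ) → a → unit )

[Type [Atom ( [Type [Atom ( [Type [Atom b]] )] → [Type [Atom a] → [Type [Atom unit]]]] )]]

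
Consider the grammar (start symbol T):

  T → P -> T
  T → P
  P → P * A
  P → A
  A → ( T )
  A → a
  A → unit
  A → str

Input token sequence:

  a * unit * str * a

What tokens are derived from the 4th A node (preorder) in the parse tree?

[T [P [P [P [P [A a]] * [A unit]] * [A str]] * [A a]]]

a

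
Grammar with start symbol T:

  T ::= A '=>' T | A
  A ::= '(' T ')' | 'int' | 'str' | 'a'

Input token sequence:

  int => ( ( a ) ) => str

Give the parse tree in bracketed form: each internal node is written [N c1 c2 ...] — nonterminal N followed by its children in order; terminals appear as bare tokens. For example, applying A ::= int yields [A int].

T
A => T
int => T
int => A => T
int => ( T ) => T
int => ( A ) => T
int => ( ( T ) ) => T
int => ( ( A ) ) => T
int => ( ( a ) ) => T
int => ( ( a ) ) => A
int => ( ( a ) ) => str

[T [A int] => [T [A ( [T [A ( [T [A a]] )]] )] => [T [A str]]]]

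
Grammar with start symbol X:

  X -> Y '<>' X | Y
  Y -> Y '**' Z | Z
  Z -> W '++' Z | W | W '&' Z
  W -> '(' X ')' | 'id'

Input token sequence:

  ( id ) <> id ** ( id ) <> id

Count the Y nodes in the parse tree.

[X [Y [Z [W ( [X [Y [Z [W id]]]] )]]] <> [X [Y [Y [Z [W id]]] ** [Z [W ( [X [Y [Z [W id]]]] )]]] <> [X [Y [Z [W id]]]]]]

6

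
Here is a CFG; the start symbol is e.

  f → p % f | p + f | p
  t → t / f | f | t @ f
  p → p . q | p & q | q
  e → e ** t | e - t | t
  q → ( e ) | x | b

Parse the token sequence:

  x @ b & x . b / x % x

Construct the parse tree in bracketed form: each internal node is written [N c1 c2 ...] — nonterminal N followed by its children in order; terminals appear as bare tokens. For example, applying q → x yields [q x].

e
t
t / f
t @ f / f
f @ f / f
p @ f / f
q @ f / f
x @ f / f
x @ p / f
x @ p . q / f
x @ p & q . q / f
x @ q & q . q / f
x @ b & q . q / f
x @ b & x . q / f
x @ b & x . b / f
x @ b & x . b / p % f
x @ b & x . b / q % f
x @ b & x . b / x % f
x @ b & x . b / x % p
x @ b & x . b / x % q
x @ b & x . b / x % x

[e [t [t [t [f [p [q x]]]] @ [f [p [p [p [q b]] & [q x]] . [q b]]]] / [f [p [q x]] % [f [p [q x]]]]]]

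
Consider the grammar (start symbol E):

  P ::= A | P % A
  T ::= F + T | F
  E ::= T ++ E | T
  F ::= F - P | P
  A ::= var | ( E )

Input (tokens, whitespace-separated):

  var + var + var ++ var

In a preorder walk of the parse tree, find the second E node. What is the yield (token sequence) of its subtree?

[E [T [F [P [A var]]] + [T [F [P [A var]]] + [T [F [P [A var]]]]]] ++ [E [T [F [P [A var]]]]]]

var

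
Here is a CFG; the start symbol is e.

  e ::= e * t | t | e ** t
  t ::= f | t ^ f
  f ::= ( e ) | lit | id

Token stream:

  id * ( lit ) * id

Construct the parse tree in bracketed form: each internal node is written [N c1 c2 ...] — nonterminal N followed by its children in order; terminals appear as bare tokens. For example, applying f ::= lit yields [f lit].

e
e * t
e * t * t
t * t * t
f * t * t
id * t * t
id * f * t
id * ( e ) * t
id * ( t ) * t
id * ( f ) * t
id * ( lit ) * t
id * ( lit ) * f
id * ( lit ) * id

[e [e [e [t [f id]]] * [t [f ( [e [t [f lit]]] )]]] * [t [f id]]]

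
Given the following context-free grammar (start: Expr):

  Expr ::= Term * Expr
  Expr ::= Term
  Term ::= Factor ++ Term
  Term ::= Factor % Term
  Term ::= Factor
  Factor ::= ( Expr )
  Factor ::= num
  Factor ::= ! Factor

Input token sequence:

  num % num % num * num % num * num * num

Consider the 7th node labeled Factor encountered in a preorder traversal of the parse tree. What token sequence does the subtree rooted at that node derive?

num

[Expr [Term [Factor num] % [Term [Factor num] % [Term [Factor num]]]] * [Expr [Term [Factor num] % [Term [Factor num]]] * [Expr [Term [Factor num]] * [Expr [Term [Factor num]]]]]]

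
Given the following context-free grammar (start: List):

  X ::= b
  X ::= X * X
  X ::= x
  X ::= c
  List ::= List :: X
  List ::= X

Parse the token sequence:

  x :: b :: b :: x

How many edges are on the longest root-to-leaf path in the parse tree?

5

[List [List [List [List [X x]] :: [X b]] :: [X b]] :: [X x]]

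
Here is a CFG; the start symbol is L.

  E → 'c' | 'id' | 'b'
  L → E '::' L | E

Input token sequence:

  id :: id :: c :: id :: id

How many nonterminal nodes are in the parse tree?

10

[L [E id] :: [L [E id] :: [L [E c] :: [L [E id] :: [L [E id]]]]]]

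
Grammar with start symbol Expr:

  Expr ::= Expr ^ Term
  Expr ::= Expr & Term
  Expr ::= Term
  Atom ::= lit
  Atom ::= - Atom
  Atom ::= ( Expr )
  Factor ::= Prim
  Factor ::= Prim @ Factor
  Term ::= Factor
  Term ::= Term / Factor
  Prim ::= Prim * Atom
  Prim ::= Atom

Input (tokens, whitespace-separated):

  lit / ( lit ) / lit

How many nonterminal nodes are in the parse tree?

[Expr [Term [Term [Term [Factor [Prim [Atom lit]]]] / [Factor [Prim [Atom ( [Expr [Term [Factor [Prim [Atom lit]]]]] )]]]] / [Factor [Prim [Atom lit]]]]]

18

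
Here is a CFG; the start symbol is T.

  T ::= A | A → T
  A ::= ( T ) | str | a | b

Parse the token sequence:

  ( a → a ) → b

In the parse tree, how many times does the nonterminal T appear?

4

[T [A ( [T [A a] → [T [A a]]] )] → [T [A b]]]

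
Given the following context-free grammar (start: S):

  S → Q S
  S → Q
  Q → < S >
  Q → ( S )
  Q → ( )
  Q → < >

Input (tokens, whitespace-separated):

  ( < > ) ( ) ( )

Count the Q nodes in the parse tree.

4

[S [Q ( [S [Q < >]] )] [S [Q ( )] [S [Q ( )]]]]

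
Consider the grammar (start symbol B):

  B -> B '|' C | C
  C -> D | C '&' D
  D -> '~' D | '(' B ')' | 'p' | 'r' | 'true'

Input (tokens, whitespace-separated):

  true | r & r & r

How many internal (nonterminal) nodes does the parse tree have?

10

[B [B [C [D true]]] | [C [C [C [D r]] & [D r]] & [D r]]]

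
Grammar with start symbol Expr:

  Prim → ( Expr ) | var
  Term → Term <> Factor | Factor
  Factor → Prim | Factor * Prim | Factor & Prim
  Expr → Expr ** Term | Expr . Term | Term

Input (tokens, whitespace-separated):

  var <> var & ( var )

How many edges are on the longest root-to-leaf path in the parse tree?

8

[Expr [Term [Term [Factor [Prim var]]] <> [Factor [Factor [Prim var]] & [Prim ( [Expr [Term [Factor [Prim var]]]] )]]]]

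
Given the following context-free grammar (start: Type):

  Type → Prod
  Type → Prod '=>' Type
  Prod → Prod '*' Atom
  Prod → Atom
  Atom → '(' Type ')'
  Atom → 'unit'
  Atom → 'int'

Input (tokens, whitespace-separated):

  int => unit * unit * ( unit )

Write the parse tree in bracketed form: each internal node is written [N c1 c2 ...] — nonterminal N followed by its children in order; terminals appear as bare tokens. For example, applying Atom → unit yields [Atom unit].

[Type [Prod [Atom int]] => [Type [Prod [Prod [Prod [Atom unit]] * [Atom unit]] * [Atom ( [Type [Prod [Atom unit]]] )]]]]

Type
Prod => Type
Atom => Type
int => Type
int => Prod
int => Prod * Atom
int => Prod * Atom * Atom
int => Atom * Atom * Atom
int => unit * Atom * Atom
int => unit * unit * Atom
int => unit * unit * ( Type )
int => unit * unit * ( Prod )
int => unit * unit * ( Atom )
int => unit * unit * ( unit )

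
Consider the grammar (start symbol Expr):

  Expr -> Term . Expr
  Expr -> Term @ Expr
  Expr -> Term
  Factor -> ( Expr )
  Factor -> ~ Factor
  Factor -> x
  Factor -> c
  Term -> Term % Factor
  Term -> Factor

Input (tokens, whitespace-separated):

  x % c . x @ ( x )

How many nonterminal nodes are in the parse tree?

14

[Expr [Term [Term [Factor x]] % [Factor c]] . [Expr [Term [Factor x]] @ [Expr [Term [Factor ( [Expr [Term [Factor x]]] )]]]]]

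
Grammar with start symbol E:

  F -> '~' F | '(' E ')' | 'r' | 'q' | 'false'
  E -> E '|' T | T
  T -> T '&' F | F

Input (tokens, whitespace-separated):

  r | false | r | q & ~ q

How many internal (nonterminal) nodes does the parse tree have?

[E [E [E [E [T [F r]]] | [T [F false]]] | [T [F r]]] | [T [T [F q]] & [F ~ [F q]]]]

15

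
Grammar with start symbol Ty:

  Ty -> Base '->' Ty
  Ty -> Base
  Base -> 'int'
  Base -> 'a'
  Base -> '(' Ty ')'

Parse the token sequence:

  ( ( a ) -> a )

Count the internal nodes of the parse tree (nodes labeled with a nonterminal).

8

[Ty [Base ( [Ty [Base ( [Ty [Base a]] )] -> [Ty [Base a]]] )]]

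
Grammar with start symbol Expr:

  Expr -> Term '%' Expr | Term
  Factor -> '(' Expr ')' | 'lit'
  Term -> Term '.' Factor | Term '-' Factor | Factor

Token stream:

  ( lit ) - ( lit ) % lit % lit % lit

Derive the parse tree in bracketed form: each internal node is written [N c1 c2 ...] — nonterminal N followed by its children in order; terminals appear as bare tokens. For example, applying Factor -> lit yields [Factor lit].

Expr
Term % Expr
Term - Factor % Expr
Factor - Factor % Expr
( Expr ) - Factor % Expr
( Term ) - Factor % Expr
( Factor ) - Factor % Expr
( lit ) - Factor % Expr
( lit ) - ( Expr ) % Expr
( lit ) - ( Term ) % Expr
( lit ) - ( Factor ) % Expr
( lit ) - ( lit ) % Expr
( lit ) - ( lit ) % Term % Expr
( lit ) - ( lit ) % Factor % Expr
( lit ) - ( lit ) % lit % Expr
( lit ) - ( lit ) % lit % Term % Expr
( lit ) - ( lit ) % lit % Factor % Expr
( lit ) - ( lit ) % lit % lit % Expr
( lit ) - ( lit ) % lit % lit % Term
( lit ) - ( lit ) % lit % lit % Factor
( lit ) - ( lit ) % lit % lit % lit

[Expr [Term [Term [Factor ( [Expr [Term [Factor lit]]] )]] - [Factor ( [Expr [Term [Factor lit]]] )]] % [Expr [Term [Factor lit]] % [Expr [Term [Factor lit]] % [Expr [Term [Factor lit]]]]]]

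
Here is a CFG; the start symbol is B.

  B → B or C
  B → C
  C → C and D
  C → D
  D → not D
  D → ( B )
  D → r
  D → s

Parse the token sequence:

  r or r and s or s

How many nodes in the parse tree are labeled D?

[B [B [B [C [D r]]] or [C [C [D r]] and [D s]]] or [C [D s]]]

4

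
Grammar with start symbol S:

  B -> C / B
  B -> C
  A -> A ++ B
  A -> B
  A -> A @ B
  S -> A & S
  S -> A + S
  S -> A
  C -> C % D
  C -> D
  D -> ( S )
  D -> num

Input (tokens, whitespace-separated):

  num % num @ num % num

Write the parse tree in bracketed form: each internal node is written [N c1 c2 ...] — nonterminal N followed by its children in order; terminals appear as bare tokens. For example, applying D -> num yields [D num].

S
A
A @ B
B @ B
C @ B
C % D @ B
D % D @ B
num % D @ B
num % num @ B
num % num @ C
num % num @ C % D
num % num @ D % D
num % num @ num % D
num % num @ num % num

[S [A [A [B [C [C [D num]] % [D num]]]] @ [B [C [C [D num]] % [D num]]]]]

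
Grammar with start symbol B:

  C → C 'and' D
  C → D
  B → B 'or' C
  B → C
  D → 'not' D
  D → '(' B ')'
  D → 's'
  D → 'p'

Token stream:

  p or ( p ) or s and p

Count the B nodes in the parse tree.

4

[B [B [B [C [D p]]] or [C [D ( [B [C [D p]]] )]]] or [C [C [D s]] and [D p]]]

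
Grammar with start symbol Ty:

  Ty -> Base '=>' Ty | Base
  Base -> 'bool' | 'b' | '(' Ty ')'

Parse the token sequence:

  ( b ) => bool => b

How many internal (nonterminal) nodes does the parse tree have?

8

[Ty [Base ( [Ty [Base b]] )] => [Ty [Base bool] => [Ty [Base b]]]]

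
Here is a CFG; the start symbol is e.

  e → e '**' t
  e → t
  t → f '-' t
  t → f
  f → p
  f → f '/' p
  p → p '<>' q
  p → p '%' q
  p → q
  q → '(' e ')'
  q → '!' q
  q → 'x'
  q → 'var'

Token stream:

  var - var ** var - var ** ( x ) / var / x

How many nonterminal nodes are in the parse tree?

34

[e [e [e [t [f [p [q var]]] - [t [f [p [q var]]]]]] ** [t [f [p [q var]]] - [t [f [p [q var]]]]]] ** [t [f [f [f [p [q ( [e [t [f [p [q x]]]]] )]]] / [p [q var]]] / [p [q x]]]]]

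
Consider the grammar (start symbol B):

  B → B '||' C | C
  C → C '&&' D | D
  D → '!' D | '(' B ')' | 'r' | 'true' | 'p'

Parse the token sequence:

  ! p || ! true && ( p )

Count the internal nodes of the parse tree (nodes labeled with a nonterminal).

13

[B [B [C [D ! [D p]]]] || [C [C [D ! [D true]]] && [D ( [B [C [D p]]] )]]]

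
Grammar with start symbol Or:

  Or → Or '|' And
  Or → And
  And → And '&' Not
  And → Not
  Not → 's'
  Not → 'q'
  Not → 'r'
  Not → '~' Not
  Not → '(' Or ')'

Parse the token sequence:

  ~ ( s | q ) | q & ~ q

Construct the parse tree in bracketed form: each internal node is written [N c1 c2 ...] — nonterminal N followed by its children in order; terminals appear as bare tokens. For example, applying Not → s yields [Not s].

Or
Or | And
And | And
Not | And
~ Not | And
~ ( Or ) | And
~ ( Or | And ) | And
~ ( And | And ) | And
~ ( Not | And ) | And
~ ( s | And ) | And
~ ( s | Not ) | And
~ ( s | q ) | And
~ ( s | q ) | And & Not
~ ( s | q ) | Not & Not
~ ( s | q ) | q & Not
~ ( s | q ) | q & ~ Not
~ ( s | q ) | q & ~ q

[Or [Or [And [Not ~ [Not ( [Or [Or [And [Not s]]] | [And [Not q]]] )]]]] | [And [And [Not q]] & [Not ~ [Not q]]]]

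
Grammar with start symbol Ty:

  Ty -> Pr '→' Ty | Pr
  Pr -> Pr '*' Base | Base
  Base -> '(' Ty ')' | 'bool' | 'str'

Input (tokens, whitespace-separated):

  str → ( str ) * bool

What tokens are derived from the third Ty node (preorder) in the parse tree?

[Ty [Pr [Base str]] → [Ty [Pr [Pr [Base ( [Ty [Pr [Base str]]] )]] * [Base bool]]]]

str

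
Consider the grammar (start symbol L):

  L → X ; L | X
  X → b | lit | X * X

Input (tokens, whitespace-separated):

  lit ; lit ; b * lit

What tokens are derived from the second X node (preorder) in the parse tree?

[L [X lit] ; [L [X lit] ; [L [X [X b] * [X lit]]]]]

lit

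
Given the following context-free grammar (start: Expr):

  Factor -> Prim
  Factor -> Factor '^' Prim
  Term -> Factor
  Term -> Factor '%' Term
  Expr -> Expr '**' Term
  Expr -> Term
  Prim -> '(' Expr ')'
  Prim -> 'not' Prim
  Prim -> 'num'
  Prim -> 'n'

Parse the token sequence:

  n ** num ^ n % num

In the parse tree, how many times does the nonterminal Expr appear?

2

[Expr [Expr [Term [Factor [Prim n]]]] ** [Term [Factor [Factor [Prim num]] ^ [Prim n]] % [Term [Factor [Prim num]]]]]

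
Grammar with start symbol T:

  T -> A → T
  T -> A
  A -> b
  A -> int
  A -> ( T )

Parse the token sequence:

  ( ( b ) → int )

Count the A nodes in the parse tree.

[T [A ( [T [A ( [T [A b]] )] → [T [A int]]] )]]

4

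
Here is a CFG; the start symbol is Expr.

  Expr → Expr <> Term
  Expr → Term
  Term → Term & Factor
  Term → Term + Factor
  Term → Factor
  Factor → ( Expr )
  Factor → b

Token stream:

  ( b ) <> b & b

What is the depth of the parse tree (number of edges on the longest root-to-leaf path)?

[Expr [Expr [Term [Factor ( [Expr [Term [Factor b]]] )]]] <> [Term [Term [Factor b]] & [Factor b]]]

7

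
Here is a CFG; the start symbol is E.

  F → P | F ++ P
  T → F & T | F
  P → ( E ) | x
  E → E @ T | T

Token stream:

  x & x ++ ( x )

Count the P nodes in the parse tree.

[E [T [F [P x]] & [T [F [F [P x]] ++ [P ( [E [T [F [P x]]]] )]]]]]

4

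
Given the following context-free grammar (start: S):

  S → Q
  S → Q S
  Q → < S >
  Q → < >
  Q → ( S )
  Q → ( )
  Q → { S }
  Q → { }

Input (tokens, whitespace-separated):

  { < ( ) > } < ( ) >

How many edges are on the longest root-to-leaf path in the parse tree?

[S [Q { [S [Q < [S [Q ( )]] >]] }] [S [Q < [S [Q ( )]] >]]]

6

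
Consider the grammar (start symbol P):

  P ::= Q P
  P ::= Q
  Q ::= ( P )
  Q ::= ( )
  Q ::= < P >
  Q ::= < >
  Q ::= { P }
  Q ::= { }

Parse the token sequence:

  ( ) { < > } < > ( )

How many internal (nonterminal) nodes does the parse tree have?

[P [Q ( )] [P [Q { [P [Q < >]] }] [P [Q < >] [P [Q ( )]]]]]

10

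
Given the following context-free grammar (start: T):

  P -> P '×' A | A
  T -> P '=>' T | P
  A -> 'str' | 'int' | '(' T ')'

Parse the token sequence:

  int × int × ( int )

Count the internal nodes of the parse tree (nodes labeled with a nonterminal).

[T [P [P [P [A int]] × [A int]] × [A ( [T [P [A int]]] )]]]

10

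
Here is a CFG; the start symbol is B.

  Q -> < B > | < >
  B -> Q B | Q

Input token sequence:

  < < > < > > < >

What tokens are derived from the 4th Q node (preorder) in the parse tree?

[B [Q < [B [Q < >] [B [Q < >]]] >] [B [Q < >]]]

< >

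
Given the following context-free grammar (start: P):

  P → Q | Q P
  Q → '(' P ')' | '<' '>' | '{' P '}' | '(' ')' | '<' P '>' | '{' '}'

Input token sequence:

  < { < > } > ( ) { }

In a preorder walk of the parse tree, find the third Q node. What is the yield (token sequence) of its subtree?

< >

[P [Q < [P [Q { [P [Q < >]] }]] >] [P [Q ( )] [P [Q { }]]]]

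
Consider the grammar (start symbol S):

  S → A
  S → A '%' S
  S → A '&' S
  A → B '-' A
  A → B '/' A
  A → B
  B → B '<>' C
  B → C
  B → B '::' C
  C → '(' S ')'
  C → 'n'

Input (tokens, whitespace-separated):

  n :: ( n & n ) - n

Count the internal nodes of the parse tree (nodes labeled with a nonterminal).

[S [A [B [B [C n]] :: [C ( [S [A [B [C n]]] & [S [A [B [C n]]]]] )]] - [A [B [C n]]]]]

17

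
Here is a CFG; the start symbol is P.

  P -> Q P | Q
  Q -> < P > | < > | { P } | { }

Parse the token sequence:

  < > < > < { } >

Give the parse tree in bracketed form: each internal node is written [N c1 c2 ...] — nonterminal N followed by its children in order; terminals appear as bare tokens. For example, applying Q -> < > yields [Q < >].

[P [Q < >] [P [Q < >] [P [Q < [P [Q { }]] >]]]]

P
Q P
< > P
< > Q P
< > < > P
< > < > Q
< > < > < P >
< > < > < Q >
< > < > < { } >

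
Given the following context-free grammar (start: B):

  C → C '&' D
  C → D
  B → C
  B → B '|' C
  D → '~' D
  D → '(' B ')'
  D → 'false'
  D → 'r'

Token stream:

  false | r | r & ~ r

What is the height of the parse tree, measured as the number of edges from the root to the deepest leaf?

[B [B [B [C [D false]]] | [C [D r]]] | [C [C [D r]] & [D ~ [D r]]]]

5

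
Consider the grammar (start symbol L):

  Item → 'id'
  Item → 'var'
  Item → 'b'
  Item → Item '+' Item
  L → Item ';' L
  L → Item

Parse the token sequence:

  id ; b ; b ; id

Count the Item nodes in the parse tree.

[L [Item id] ; [L [Item b] ; [L [Item b] ; [L [Item id]]]]]

4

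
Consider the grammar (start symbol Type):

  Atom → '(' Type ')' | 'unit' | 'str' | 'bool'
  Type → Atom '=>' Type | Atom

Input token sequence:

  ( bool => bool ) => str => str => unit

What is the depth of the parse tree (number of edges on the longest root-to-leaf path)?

[Type [Atom ( [Type [Atom bool] => [Type [Atom bool]]] )] => [Type [Atom str] => [Type [Atom str] => [Type [Atom unit]]]]]

5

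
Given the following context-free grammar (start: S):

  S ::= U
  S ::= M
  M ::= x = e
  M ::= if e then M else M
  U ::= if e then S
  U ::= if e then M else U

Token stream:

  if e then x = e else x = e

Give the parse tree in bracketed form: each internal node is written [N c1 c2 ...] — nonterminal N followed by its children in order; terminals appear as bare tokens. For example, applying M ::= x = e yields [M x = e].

[S [M if e then [M x = e] else [M x = e]]]

S
M
if e then M else M
if e then x = e else M
if e then x = e else x = e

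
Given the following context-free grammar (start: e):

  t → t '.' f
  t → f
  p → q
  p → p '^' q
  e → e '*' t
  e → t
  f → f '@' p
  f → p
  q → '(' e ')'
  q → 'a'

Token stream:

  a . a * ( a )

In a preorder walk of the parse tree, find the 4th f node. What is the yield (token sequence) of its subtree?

[e [e [t [t [f [p [q a]]]] . [f [p [q a]]]]] * [t [f [p [q ( [e [t [f [p [q a]]]]] )]]]]]

a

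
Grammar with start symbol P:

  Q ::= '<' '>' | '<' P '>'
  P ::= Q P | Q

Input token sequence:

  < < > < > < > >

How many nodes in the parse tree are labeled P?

[P [Q < [P [Q < >] [P [Q < >] [P [Q < >]]]] >]]

4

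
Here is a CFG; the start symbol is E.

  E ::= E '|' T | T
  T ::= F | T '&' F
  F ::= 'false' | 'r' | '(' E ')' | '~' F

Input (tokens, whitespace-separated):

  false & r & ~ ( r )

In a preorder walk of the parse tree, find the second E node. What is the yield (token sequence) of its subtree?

[E [T [T [T [F false]] & [F r]] & [F ~ [F ( [E [T [F r]]] )]]]]

r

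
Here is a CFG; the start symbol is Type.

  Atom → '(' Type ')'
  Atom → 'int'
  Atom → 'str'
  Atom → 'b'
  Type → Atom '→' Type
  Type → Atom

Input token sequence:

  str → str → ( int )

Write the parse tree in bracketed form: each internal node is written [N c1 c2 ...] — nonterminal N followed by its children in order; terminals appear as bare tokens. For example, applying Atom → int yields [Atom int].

[Type [Atom str] → [Type [Atom str] → [Type [Atom ( [Type [Atom int]] )]]]]

Type
Atom → Type
str → Type
str → Atom → Type
str → str → Type
str → str → Atom
str → str → ( Type )
str → str → ( Atom )
str → str → ( int )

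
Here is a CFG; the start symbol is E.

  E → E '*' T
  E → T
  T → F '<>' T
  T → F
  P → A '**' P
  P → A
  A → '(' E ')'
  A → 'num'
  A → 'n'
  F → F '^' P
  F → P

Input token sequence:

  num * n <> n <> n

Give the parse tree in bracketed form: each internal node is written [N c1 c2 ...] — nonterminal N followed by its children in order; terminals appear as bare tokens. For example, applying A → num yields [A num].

E
E * T
T * T
F * T
P * T
A * T
num * T
num * F <> T
num * P <> T
num * A <> T
num * n <> T
num * n <> F <> T
num * n <> P <> T
num * n <> A <> T
num * n <> n <> T
num * n <> n <> F
num * n <> n <> P
num * n <> n <> A
num * n <> n <> n

[E [E [T [F [P [A num]]]]] * [T [F [P [A n]]] <> [T [F [P [A n]]] <> [T [F [P [A n]]]]]]]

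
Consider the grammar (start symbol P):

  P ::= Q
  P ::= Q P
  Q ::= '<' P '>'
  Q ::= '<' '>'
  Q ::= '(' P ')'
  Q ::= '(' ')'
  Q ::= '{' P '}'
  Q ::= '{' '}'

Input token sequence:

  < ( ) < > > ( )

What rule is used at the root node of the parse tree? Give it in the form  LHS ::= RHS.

P ::= Q P

[P [Q < [P [Q ( )] [P [Q < >]]] >] [P [Q ( )]]]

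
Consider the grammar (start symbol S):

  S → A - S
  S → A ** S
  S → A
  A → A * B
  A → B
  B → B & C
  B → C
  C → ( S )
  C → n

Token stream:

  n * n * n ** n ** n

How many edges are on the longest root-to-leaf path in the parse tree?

[S [A [A [A [B [C n]]] * [B [C n]]] * [B [C n]]] ** [S [A [B [C n]]] ** [S [A [B [C n]]]]]]

6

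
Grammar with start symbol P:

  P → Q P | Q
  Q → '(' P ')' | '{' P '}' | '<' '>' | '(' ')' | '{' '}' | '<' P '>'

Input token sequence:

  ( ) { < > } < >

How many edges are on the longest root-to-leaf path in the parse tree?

5

[P [Q ( )] [P [Q { [P [Q < >]] }] [P [Q < >]]]]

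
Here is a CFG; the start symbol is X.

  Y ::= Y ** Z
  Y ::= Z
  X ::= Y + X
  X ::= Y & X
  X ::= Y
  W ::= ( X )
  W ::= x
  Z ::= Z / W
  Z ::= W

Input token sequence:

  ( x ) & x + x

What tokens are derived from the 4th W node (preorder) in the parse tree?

[X [Y [Z [W ( [X [Y [Z [W x]]]] )]]] & [X [Y [Z [W x]]] + [X [Y [Z [W x]]]]]]

x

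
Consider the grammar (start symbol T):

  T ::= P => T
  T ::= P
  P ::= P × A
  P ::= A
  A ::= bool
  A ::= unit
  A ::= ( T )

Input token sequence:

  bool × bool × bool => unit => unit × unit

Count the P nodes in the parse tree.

[T [P [P [P [A bool]] × [A bool]] × [A bool]] => [T [P [A unit]] => [T [P [P [A unit]] × [A unit]]]]]

6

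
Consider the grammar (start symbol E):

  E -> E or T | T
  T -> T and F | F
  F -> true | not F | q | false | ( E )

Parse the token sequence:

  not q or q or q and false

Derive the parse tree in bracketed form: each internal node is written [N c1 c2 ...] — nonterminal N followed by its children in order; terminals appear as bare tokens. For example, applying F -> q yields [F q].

E
E or T
E or T or T
T or T or T
F or T or T
not F or T or T
not q or T or T
not q or F or T
not q or q or T
not q or q or T and F
not q or q or F and F
not q or q or q and F
not q or q or q and false

[E [E [E [T [F not [F q]]]] or [T [F q]]] or [T [T [F q]] and [F false]]]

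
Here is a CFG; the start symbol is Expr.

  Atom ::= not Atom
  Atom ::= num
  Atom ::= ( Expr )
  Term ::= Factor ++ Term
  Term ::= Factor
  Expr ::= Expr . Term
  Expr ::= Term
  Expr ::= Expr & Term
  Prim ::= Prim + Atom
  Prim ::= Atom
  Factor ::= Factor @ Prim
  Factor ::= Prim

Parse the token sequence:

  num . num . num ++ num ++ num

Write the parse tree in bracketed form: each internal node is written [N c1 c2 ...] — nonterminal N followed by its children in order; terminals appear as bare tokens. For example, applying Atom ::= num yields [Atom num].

Expr
Expr . Term
Expr . Term . Term
Term . Term . Term
Factor . Term . Term
Prim . Term . Term
Atom . Term . Term
num . Term . Term
num . Factor . Term
num . Prim . Term
num . Atom . Term
num . num . Term
num . num . Factor ++ Term
num . num . Prim ++ Term
num . num . Atom ++ Term
num . num . num ++ Term
num . num . num ++ Factor ++ Term
num . num . num ++ Prim ++ Term
num . num . num ++ Atom ++ Term
num . num . num ++ num ++ Term
num . num . num ++ num ++ Factor
num . num . num ++ num ++ Prim
num . num . num ++ num ++ Atom
num . num . num ++ num ++ num

[Expr [Expr [Expr [Term [Factor [Prim [Atom num]]]]] . [Term [Factor [Prim [Atom num]]]]] . [Term [Factor [Prim [Atom num]]] ++ [Term [Factor [Prim [Atom num]]] ++ [Term [Factor [Prim [Atom num]]]]]]]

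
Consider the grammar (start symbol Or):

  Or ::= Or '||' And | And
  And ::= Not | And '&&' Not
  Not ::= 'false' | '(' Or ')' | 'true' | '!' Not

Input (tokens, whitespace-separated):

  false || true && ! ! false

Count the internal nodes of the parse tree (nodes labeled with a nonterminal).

10

[Or [Or [And [Not false]]] || [And [And [Not true]] && [Not ! [Not ! [Not false]]]]]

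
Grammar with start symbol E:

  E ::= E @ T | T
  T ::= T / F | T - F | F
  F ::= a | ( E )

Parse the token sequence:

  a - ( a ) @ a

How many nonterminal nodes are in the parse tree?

[E [E [T [T [F a]] - [F ( [E [T [F a]]] )]]] @ [T [F a]]]

11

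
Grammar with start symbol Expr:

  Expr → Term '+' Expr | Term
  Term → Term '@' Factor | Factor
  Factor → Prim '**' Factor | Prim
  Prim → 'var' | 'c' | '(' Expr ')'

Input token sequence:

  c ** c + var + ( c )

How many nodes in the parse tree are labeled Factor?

5

[Expr [Term [Factor [Prim c] ** [Factor [Prim c]]]] + [Expr [Term [Factor [Prim var]]] + [Expr [Term [Factor [Prim ( [Expr [Term [Factor [Prim c]]]] )]]]]]]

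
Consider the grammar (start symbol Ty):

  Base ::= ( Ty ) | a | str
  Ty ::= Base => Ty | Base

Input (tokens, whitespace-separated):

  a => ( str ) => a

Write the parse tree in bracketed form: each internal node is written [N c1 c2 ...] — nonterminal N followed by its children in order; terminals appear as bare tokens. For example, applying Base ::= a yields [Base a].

Ty
Base => Ty
a => Ty
a => Base => Ty
a => ( Ty ) => Ty
a => ( Base ) => Ty
a => ( str ) => Ty
a => ( str ) => Base
a => ( str ) => a

[Ty [Base a] => [Ty [Base ( [Ty [Base str]] )] => [Ty [Base a]]]]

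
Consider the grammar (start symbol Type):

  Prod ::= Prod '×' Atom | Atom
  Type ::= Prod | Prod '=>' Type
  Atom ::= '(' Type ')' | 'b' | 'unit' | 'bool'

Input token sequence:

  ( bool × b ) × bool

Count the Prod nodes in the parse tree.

4

[Type [Prod [Prod [Atom ( [Type [Prod [Prod [Atom bool]] × [Atom b]]] )]] × [Atom bool]]]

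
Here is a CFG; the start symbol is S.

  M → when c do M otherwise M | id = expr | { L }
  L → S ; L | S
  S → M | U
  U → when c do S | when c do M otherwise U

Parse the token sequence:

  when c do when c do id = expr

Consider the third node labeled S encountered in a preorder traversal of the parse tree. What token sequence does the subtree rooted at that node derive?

[S [U when c do [S [U when c do [S [M id = expr]]]]]]

id = expr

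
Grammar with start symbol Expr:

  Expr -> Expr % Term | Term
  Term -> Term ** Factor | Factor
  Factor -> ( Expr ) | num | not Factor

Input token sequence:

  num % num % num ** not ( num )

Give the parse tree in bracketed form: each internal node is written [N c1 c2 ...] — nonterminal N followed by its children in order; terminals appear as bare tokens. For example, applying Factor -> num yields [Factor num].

Expr
Expr % Term
Expr % Term % Term
Term % Term % Term
Factor % Term % Term
num % Term % Term
num % Factor % Term
num % num % Term
num % num % Term ** Factor
num % num % Factor ** Factor
num % num % num ** Factor
num % num % num ** not Factor
num % num % num ** not ( Expr )
num % num % num ** not ( Term )
num % num % num ** not ( Factor )
num % num % num ** not ( num )

[Expr [Expr [Expr [Term [Factor num]]] % [Term [Factor num]]] % [Term [Term [Factor num]] ** [Factor not [Factor ( [Expr [Term [Factor num]]] )]]]]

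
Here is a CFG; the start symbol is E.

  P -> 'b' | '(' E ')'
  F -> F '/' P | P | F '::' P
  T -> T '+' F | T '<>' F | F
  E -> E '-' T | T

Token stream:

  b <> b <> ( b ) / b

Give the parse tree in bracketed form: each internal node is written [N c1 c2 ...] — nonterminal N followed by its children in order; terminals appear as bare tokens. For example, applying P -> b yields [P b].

[E [T [T [T [F [P b]]] <> [F [P b]]] <> [F [F [P ( [E [T [F [P b]]]] )]] / [P b]]]]

E
T
T <> F
T <> F <> F
F <> F <> F
P <> F <> F
b <> F <> F
b <> P <> F
b <> b <> F
b <> b <> F / P
b <> b <> P / P
b <> b <> ( E ) / P
b <> b <> ( T ) / P
b <> b <> ( F ) / P
b <> b <> ( P ) / P
b <> b <> ( b ) / P
b <> b <> ( b ) / b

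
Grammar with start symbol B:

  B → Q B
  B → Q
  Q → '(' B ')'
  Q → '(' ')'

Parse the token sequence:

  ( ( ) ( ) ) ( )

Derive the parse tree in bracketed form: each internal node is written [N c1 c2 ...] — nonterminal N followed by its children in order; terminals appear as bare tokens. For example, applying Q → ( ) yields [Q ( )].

B
Q B
( B ) B
( Q B ) B
( ( ) B ) B
( ( ) Q ) B
( ( ) ( ) ) B
( ( ) ( ) ) Q
( ( ) ( ) ) ( )

[B [Q ( [B [Q ( )] [B [Q ( )]]] )] [B [Q ( )]]]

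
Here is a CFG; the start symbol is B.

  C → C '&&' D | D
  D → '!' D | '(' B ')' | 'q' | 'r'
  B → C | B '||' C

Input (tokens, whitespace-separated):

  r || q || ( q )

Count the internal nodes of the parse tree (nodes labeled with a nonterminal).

[B [B [B [C [D r]]] || [C [D q]]] || [C [D ( [B [C [D q]]] )]]]

12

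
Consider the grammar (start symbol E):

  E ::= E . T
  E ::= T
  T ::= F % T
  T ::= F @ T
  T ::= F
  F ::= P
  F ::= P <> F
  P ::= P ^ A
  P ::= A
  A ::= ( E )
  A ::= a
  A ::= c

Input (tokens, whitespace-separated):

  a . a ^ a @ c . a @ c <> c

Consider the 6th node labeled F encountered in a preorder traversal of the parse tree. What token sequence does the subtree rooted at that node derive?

[E [E [E [T [F [P [A a]]]]] . [T [F [P [P [A a]] ^ [A a]]] @ [T [F [P [A c]]]]]] . [T [F [P [A a]]] @ [T [F [P [A c]] <> [F [P [A c]]]]]]]

c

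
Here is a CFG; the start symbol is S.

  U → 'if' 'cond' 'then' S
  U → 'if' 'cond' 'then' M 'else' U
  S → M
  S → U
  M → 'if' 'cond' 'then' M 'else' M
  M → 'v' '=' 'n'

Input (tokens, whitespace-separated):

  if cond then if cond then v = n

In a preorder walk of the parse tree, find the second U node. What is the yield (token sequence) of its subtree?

[S [U if cond then [S [U if cond then [S [M v = n]]]]]]

if cond then v = n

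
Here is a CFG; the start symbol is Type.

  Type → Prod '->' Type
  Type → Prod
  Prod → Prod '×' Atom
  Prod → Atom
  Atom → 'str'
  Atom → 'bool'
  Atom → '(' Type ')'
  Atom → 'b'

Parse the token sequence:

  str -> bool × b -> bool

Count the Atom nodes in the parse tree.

4

[Type [Prod [Atom str]] -> [Type [Prod [Prod [Atom bool]] × [Atom b]] -> [Type [Prod [Atom bool]]]]]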